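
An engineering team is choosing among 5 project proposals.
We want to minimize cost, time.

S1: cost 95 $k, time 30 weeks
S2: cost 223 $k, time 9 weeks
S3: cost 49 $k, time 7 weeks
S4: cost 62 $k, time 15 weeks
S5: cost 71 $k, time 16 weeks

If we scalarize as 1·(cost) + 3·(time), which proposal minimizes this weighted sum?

S3

S1: 1·95 + 3·30 = 185
S2: 1·223 + 3·9 = 250
S3: 1·49 + 3·7 = 70
S4: 1·62 + 3·15 = 107
S5: 1·71 + 3·16 = 119
Lowest: S3 at 70.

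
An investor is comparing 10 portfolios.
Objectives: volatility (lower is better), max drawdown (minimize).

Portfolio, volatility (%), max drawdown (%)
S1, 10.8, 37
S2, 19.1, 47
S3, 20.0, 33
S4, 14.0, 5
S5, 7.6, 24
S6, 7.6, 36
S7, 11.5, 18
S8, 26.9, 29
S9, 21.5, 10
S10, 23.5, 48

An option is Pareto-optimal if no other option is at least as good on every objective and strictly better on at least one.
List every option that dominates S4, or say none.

none

S1: worse on max drawdown (37 vs 5).
S2: worse on volatility (19.1 vs 14.0).
S3: worse on volatility (20.0 vs 14.0).
S5: worse on max drawdown (24 vs 5).
S6: worse on max drawdown (36 vs 5).
S7: worse on max drawdown (18 vs 5).
S8: worse on volatility (26.9 vs 14.0).
S9: worse on volatility (21.5 vs 14.0).
S10: worse on volatility (23.5 vs 14.0).
No option dominates S4.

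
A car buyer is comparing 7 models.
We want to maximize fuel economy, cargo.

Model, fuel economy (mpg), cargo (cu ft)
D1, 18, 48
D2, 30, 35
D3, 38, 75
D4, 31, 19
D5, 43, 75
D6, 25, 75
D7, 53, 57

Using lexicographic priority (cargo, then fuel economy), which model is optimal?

First maximize cargo: best is 75, kept {D3, D5, D6}.
Then maximize fuel economy: best is 43, kept {D5}.

D5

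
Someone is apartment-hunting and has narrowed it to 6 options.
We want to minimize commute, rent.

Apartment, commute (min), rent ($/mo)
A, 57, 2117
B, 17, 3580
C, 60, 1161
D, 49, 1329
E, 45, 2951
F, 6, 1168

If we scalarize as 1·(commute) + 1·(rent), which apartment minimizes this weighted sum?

A: 1·57 + 1·2117 = 2174
B: 1·17 + 1·3580 = 3597
C: 1·60 + 1·1161 = 1221
D: 1·49 + 1·1329 = 1378
E: 1·45 + 1·2951 = 2996
F: 1·6 + 1·1168 = 1174
Lowest: F at 1174.

F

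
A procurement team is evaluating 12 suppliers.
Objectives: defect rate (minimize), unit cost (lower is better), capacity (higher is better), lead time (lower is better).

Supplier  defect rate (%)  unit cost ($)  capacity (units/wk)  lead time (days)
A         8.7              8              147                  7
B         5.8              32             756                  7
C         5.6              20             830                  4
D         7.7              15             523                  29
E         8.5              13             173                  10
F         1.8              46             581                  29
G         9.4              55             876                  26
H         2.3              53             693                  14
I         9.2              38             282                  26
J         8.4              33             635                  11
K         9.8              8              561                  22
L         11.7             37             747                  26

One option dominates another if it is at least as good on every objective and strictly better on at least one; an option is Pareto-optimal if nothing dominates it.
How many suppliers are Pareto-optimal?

8

A: not dominated.
B: dominated by C (defect rate 5.6≤5.8, unit cost 20≤32, capacity 830≥756, lead time 4≤7).
C: not dominated (best lead time).
D: not dominated.
E: not dominated.
F: not dominated (best defect rate).
G: not dominated (best capacity).
H: not dominated.
I: dominated by B (defect rate 5.8≤9.2, unit cost 32≤38, capacity 756≥282, lead time 7≤26).
J: dominated by B (defect rate 5.8≤8.4, unit cost 32≤33, capacity 756≥635, lead time 7≤11).
K: not dominated.
L: dominated by B (defect rate 5.8≤11.7, unit cost 32≤37, capacity 756≥747, lead time 7≤26).
Pareto-optimal: A, C, D, E, F, G, H, K → 8.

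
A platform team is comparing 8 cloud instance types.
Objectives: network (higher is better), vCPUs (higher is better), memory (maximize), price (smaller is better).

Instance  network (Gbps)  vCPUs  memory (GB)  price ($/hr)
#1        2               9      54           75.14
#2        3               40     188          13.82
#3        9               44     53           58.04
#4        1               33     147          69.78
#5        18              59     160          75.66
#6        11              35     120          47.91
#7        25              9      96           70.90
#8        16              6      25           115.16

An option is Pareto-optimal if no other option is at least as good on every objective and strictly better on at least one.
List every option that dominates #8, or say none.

#5, #7

#5: network 18≥16, vCPUs 59≥6, memory 160≥25, price 75.66≤115.16 — dominates #8.
#7: network 25≥16, vCPUs 9≥6, memory 96≥25, price 70.90≤115.16 — dominates #8.
Others (#1, #2, #3, #4, #6) are each worse than #8 on at least one objective.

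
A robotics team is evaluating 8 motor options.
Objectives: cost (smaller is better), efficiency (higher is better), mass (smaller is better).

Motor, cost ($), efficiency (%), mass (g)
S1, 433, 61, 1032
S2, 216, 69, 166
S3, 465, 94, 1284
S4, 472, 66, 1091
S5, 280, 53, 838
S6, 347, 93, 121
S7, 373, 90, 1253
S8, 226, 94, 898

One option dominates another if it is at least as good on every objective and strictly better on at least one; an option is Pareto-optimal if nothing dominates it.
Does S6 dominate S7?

Yes

S6 vs S7: cost 347≤373, efficiency 93≥90, mass 121≤1253 — S6 is at least as good on every objective with at least one strict improvement.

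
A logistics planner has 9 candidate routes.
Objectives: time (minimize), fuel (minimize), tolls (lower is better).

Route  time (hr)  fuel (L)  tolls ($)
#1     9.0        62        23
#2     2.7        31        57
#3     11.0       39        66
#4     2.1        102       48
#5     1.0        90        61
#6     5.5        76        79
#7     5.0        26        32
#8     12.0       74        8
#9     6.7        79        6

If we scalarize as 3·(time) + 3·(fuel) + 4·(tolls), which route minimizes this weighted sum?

#7

#1: 3·9.0 + 3·62 + 4·23 = 305.0
#2: 3·2.7 + 3·31 + 4·57 = 329.1
#3: 3·11.0 + 3·39 + 4·66 = 414.0
#4: 3·2.1 + 3·102 + 4·48 = 504.3
#5: 3·1.0 + 3·90 + 4·61 = 517.0
#6: 3·5.5 + 3·76 + 4·79 = 560.5
#7: 3·5.0 + 3·26 + 4·32 = 221.0
#8: 3·12.0 + 3·74 + 4·8 = 290.0
#9: 3·6.7 + 3·79 + 4·6 = 281.1
Lowest: #7 at 221.0.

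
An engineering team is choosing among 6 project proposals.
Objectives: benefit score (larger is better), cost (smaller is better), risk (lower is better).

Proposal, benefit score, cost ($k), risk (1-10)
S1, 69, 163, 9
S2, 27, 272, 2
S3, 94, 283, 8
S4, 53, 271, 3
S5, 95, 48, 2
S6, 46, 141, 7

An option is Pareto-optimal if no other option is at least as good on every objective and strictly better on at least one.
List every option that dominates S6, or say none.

S5: benefit score 95≥46, cost 48≤141, risk 2≤7 — dominates S6.
Others (S1, S2, S3, S4) are each worse than S6 on at least one objective.

S5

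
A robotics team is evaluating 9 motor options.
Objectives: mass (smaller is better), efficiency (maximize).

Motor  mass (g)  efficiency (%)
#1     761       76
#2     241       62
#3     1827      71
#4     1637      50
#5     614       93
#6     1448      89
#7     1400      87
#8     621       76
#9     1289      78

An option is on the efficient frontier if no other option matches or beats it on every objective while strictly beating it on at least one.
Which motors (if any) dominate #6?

#5: mass 614≤1448, efficiency 93≥89 — dominates #6.
Others (#1, #2, #3, #4, #7, #8, #9) are each worse than #6 on at least one objective.

#5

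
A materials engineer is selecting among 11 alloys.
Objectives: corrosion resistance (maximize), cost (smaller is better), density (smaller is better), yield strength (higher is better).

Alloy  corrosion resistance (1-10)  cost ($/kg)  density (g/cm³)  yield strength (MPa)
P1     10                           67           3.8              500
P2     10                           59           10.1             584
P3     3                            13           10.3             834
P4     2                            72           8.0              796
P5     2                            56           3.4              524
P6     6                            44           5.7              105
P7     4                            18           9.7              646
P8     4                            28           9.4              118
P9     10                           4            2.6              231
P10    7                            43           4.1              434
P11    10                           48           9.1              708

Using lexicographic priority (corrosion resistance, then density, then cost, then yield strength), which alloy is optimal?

P9

First maximize corrosion resistance: best is 10, kept {P1, P2, P9, P11}.
Then minimize density: best is 2.6, kept {P9}.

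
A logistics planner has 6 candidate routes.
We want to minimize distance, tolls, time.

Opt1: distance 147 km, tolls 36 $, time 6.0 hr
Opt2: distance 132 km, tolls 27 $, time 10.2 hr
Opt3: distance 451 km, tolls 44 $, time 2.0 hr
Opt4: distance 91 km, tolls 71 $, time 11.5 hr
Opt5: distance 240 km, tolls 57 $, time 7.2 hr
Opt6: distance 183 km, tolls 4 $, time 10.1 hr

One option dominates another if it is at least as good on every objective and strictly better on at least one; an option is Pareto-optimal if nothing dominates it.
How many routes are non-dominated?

5

Opt1: not dominated.
Opt2: not dominated.
Opt3: not dominated (best time).
Opt4: not dominated (best distance).
Opt5: dominated by Opt1 (distance 147≤240, tolls 36≤57, time 6.0≤7.2).
Opt6: not dominated (best tolls).
Pareto-optimal: Opt1, Opt2, Opt3, Opt4, Opt6 → 5.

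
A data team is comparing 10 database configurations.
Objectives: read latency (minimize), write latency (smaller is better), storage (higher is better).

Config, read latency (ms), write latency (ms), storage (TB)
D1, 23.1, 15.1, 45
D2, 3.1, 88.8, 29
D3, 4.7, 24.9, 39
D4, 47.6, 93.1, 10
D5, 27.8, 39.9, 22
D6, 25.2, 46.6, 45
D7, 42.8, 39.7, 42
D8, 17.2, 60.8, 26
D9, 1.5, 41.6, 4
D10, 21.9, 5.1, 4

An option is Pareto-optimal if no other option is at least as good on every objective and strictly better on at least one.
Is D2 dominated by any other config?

No

D1: worse on read latency (23.1 vs 3.1).
D3: worse on read latency (4.7 vs 3.1).
D4: worse on read latency (47.6 vs 3.1).
D5: worse on read latency (27.8 vs 3.1).
D6: worse on read latency (25.2 vs 3.1).
D7: worse on read latency (42.8 vs 3.1).
D8: worse on read latency (17.2 vs 3.1).
D9: worse on storage (4 vs 29).
D10: worse on read latency (21.9 vs 3.1).
No option is at least as good as D2 on every objective and strictly better on one.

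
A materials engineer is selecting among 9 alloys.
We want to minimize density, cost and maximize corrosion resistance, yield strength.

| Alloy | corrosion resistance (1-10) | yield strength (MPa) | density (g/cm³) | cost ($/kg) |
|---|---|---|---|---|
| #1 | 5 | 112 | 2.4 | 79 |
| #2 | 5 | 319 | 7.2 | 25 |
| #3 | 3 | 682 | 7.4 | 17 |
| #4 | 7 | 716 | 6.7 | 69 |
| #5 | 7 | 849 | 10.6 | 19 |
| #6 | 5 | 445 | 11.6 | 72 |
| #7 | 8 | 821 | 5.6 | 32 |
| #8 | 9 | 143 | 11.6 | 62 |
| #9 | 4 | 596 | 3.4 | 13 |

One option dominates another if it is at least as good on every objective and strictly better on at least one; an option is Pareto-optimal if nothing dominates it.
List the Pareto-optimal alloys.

#1, #2, #3, #5, #7, #8, #9

#1: not dominated (best density).
#2: not dominated.
#3: not dominated.
#4: dominated by #7 (corrosion resistance 8≥7, yield strength 821≥716, density 5.6≤6.7, cost 32≤69).
#5: not dominated (best yield strength).
#6: dominated by #4 (corrosion resistance 7≥5, yield strength 716≥445, density 6.7≤11.6, cost 69≤72).
#7: not dominated.
#8: not dominated (best corrosion resistance).
#9: not dominated (best cost).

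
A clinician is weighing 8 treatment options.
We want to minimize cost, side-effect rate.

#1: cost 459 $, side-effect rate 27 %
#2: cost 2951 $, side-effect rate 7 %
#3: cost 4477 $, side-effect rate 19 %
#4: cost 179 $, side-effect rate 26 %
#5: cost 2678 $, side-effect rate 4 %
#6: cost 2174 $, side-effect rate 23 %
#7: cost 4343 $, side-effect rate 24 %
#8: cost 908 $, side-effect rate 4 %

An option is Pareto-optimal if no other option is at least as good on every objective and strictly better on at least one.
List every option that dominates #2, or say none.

#5: cost 2678≤2951, side-effect rate 4≤7 — dominates #2.
#8: cost 908≤2951, side-effect rate 4≤7 — dominates #2.
Others (#1, #3, #4, #6, #7) are each worse than #2 on at least one objective.

#5, #8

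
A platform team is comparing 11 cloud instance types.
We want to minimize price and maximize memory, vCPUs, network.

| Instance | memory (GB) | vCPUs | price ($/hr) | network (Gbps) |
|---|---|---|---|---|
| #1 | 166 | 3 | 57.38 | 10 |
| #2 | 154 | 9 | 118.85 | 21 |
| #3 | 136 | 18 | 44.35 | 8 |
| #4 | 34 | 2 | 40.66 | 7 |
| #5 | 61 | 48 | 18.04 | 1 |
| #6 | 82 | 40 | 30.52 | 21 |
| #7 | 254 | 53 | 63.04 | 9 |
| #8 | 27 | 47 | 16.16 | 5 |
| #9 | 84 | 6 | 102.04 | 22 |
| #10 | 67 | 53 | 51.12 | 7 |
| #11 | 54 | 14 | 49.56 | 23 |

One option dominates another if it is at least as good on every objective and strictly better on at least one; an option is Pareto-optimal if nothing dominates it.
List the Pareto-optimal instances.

#1: not dominated.
#2: not dominated.
#3: not dominated.
#4: dominated by #6 (memory 82≥34, vCPUs 40≥2, price 30.52≤40.66, network 21≥7).
#5: not dominated.
#6: not dominated.
#7: not dominated (best memory).
#8: not dominated (best price).
#9: not dominated.
#10: not dominated.
#11: not dominated (best network).

#1, #2, #3, #5, #6, #7, #8, #9, #10, #11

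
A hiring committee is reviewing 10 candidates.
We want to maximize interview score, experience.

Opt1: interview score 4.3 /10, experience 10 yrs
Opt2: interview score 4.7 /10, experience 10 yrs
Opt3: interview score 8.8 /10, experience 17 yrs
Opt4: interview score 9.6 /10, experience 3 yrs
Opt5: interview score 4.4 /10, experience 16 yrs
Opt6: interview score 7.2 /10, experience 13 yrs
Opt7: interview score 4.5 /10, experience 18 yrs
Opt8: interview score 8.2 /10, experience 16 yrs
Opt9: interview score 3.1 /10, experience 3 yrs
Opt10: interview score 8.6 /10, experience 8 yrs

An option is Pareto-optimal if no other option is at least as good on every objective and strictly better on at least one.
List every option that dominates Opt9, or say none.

Opt1, Opt2, Opt3, Opt4, Opt5, Opt6, Opt7, Opt8, Opt10

Opt1: interview score 4.3≥3.1, experience 10≥3 — dominates Opt9.
Opt2: interview score 4.7≥3.1, experience 10≥3 — dominates Opt9.
Opt3: interview score 8.8≥3.1, experience 17≥3 — dominates Opt9.
Opt4: interview score 9.6≥3.1, experience 3≥3 — dominates Opt9.
Opt5: interview score 4.4≥3.1, experience 16≥3 — dominates Opt9.
Opt6: interview score 7.2≥3.1, experience 13≥3 — dominates Opt9.
Opt7: interview score 4.5≥3.1, experience 18≥3 — dominates Opt9.
Opt8: interview score 8.2≥3.1, experience 16≥3 — dominates Opt9.
Opt10: interview score 8.6≥3.1, experience 8≥3 — dominates Opt9.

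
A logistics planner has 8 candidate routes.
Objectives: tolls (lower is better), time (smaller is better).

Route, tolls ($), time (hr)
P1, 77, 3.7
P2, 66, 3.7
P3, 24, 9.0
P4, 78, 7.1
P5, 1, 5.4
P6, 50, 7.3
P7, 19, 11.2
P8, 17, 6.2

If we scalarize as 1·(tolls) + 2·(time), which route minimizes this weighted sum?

P5

P1: 1·77 + 2·3.7 = 84.4
P2: 1·66 + 2·3.7 = 73.4
P3: 1·24 + 2·9.0 = 42.0
P4: 1·78 + 2·7.1 = 92.2
P5: 1·1 + 2·5.4 = 11.8
P6: 1·50 + 2·7.3 = 64.6
P7: 1·19 + 2·11.2 = 41.4
P8: 1·17 + 2·6.2 = 29.4
Lowest: P5 at 11.8.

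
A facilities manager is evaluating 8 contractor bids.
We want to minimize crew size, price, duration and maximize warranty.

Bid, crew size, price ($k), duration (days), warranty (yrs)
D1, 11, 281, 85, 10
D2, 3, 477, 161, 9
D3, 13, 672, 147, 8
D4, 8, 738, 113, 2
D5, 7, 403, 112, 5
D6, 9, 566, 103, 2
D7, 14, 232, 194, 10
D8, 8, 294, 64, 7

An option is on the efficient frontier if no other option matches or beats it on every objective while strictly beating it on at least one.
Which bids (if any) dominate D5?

none

D1: worse on crew size (11 vs 7).
D2: worse on price (477 vs 403).
D3: worse on crew size (13 vs 7).
D4: worse on crew size (8 vs 7).
D6: worse on crew size (9 vs 7).
D7: worse on crew size (14 vs 7).
D8: worse on crew size (8 vs 7).
No option dominates D5.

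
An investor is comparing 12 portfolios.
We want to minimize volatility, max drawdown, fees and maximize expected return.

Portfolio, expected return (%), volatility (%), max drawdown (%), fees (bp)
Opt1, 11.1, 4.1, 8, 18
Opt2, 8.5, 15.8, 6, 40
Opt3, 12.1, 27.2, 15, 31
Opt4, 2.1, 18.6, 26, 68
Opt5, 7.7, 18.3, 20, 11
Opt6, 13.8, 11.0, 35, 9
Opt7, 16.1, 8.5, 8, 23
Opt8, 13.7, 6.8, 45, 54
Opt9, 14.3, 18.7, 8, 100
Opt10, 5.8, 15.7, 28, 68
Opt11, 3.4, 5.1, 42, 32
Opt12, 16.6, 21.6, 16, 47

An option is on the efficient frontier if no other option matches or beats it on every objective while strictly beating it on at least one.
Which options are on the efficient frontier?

Opt1, Opt2, Opt5, Opt6, Opt7, Opt8, Opt12

Opt1: not dominated (best volatility).
Opt2: not dominated (best max drawdown).
Opt3: dominated by Opt7 (expected return 16.1≥12.1, volatility 8.5≤27.2, max drawdown 8≤15, fees 23≤31).
Opt4: dominated by Opt1 (expected return 11.1≥2.1, volatility 4.1≤18.6, max drawdown 8≤26, fees 18≤68).
Opt5: not dominated.
Opt6: not dominated (best fees).
Opt7: not dominated.
Opt8: not dominated.
Opt9: dominated by Opt7 (expected return 16.1≥14.3, volatility 8.5≤18.7, max drawdown 8≤8, fees 23≤100).
Opt10: dominated by Opt1 (expected return 11.1≥5.8, volatility 4.1≤15.7, max drawdown 8≤28, fees 18≤68).
Opt11: dominated by Opt1 (expected return 11.1≥3.4, volatility 4.1≤5.1, max drawdown 8≤42, fees 18≤32).
Opt12: not dominated (best expected return).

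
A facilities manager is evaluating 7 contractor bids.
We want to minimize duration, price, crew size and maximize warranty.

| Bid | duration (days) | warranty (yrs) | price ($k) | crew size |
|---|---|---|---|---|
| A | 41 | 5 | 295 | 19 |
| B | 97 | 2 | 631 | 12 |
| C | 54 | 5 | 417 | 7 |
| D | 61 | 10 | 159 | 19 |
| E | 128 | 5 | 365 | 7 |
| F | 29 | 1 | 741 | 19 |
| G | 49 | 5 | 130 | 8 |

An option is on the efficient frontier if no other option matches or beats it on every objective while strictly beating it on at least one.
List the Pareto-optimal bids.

A: not dominated.
B: dominated by C (duration 54≤97, warranty 5≥2, price 417≤631, crew size 7≤12).
C: not dominated.
D: not dominated (best warranty).
E: not dominated.
F: not dominated (best duration).
G: not dominated (best price).

A, C, D, E, F, G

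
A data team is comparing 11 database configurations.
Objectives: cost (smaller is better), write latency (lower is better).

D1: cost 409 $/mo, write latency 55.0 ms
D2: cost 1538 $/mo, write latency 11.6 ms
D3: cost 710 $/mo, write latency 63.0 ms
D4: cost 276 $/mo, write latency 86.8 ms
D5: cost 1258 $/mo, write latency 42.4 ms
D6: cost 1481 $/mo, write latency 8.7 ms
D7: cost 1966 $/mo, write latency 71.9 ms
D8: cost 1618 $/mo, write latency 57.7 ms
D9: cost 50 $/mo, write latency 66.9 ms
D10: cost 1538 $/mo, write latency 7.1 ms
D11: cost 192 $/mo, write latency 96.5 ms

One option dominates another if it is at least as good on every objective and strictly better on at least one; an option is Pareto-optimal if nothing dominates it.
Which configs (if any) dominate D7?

D1: cost 409≤1966, write latency 55.0≤71.9 — dominates D7.
D2: cost 1538≤1966, write latency 11.6≤71.9 — dominates D7.
D3: cost 710≤1966, write latency 63.0≤71.9 — dominates D7.
D5: cost 1258≤1966, write latency 42.4≤71.9 — dominates D7.
D6: cost 1481≤1966, write latency 8.7≤71.9 — dominates D7.
D8: cost 1618≤1966, write latency 57.7≤71.9 — dominates D7.
D9: cost 50≤1966, write latency 66.9≤71.9 — dominates D7.
D10: cost 1538≤1966, write latency 7.1≤71.9 — dominates D7.
Others (D4, D11) are each worse than D7 on at least one objective.

D1, D2, D3, D5, D6, D8, D9, D10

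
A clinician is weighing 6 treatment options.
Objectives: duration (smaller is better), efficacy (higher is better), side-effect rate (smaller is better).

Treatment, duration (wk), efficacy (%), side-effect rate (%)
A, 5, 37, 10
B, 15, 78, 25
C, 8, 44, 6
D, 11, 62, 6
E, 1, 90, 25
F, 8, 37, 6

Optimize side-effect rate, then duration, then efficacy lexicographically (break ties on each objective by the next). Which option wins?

First minimize side-effect rate: best is 6, kept {C, D, F}.
Then minimize duration: best is 8, kept {C, F}.
Then maximize efficacy: best is 44, kept {C}.

C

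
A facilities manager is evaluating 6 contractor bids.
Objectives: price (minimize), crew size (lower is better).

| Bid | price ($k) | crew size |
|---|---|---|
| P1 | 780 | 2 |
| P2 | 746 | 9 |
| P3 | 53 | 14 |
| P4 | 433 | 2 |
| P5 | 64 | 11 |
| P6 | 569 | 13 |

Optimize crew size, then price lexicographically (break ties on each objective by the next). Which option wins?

P4

First minimize crew size: best is 2, kept {P1, P4}.
Then minimize price: best is 433, kept {P4}.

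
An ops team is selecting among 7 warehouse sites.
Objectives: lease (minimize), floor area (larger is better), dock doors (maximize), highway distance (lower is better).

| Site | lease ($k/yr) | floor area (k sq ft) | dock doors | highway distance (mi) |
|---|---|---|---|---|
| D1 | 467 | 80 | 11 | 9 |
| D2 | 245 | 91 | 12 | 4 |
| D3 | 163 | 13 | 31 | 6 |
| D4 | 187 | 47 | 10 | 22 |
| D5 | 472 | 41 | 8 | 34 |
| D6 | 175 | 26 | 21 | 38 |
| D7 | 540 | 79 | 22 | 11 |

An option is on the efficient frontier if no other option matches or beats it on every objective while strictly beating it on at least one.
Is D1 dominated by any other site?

Yes

D2 vs D1: lease 245≤467, floor area 91≥80, dock doors 12≥11, highway distance 4≤9 — D2 is at least as good on every objective and strictly better on at least one, so D2 dominates D1.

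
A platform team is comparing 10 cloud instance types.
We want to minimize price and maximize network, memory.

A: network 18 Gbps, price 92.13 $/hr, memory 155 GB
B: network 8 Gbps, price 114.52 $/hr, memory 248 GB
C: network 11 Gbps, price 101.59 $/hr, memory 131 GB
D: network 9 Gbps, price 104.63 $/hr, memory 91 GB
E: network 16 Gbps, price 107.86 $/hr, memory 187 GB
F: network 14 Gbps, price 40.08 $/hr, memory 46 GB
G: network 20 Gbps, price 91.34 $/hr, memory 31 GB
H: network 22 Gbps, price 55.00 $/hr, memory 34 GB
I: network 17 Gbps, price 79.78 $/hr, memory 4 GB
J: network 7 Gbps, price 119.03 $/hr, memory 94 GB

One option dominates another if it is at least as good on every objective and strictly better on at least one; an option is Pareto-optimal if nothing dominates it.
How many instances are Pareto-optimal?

A: not dominated.
B: not dominated (best memory).
C: dominated by A (network 18≥11, price 92.13≤101.59, memory 155≥131).
D: dominated by A (network 18≥9, price 92.13≤104.63, memory 155≥91).
E: not dominated.
F: not dominated (best price).
G: dominated by H (network 22≥20, price 55.00≤91.34, memory 34≥31).
H: not dominated (best network).
I: dominated by H (network 22≥17, price 55.00≤79.78, memory 34≥4).
J: dominated by A (network 18≥7, price 92.13≤119.03, memory 155≥94).
Pareto-optimal: A, B, E, F, H → 5.

5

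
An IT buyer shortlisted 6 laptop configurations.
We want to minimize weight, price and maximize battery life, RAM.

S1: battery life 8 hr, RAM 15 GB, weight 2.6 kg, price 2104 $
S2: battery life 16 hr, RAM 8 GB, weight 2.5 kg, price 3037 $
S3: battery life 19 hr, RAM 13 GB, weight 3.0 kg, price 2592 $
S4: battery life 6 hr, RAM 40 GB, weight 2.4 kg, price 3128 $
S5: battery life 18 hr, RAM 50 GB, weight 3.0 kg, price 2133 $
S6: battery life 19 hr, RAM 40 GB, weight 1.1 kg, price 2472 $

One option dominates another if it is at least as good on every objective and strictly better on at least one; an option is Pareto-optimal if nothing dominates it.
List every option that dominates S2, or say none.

S6: battery life 19≥16, RAM 40≥8, weight 1.1≤2.5, price 2472≤3037 — dominates S2.
Others (S1, S3, S4, S5) are each worse than S2 on at least one objective.

S6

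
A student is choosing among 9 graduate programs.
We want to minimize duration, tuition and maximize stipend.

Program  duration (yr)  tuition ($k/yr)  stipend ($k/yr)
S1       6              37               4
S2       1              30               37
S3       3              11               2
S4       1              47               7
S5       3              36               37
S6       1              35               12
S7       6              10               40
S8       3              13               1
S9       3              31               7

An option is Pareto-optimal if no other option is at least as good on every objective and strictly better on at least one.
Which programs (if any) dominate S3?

none

S1: worse on duration (6 vs 3).
S2: worse on tuition (30 vs 11).
S4: worse on tuition (47 vs 11).
S5: worse on tuition (36 vs 11).
S6: worse on tuition (35 vs 11).
S7: worse on duration (6 vs 3).
S8: worse on tuition (13 vs 11).
S9: worse on tuition (31 vs 11).
No option dominates S3.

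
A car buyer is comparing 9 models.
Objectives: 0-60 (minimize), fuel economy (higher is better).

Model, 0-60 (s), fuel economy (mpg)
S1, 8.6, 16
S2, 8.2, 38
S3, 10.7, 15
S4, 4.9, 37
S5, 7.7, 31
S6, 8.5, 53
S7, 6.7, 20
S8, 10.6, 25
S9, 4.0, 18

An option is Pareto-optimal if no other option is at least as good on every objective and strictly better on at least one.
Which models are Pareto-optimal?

S2, S4, S6, S9

S1: dominated by S2 (0-60 8.2≤8.6, fuel economy 38≥16).
S2: not dominated.
S3: dominated by S1 (0-60 8.6≤10.7, fuel economy 16≥15).
S4: not dominated.
S5: dominated by S4 (0-60 4.9≤7.7, fuel economy 37≥31).
S6: not dominated (best fuel economy).
S7: dominated by S4 (0-60 4.9≤6.7, fuel economy 37≥20).
S8: dominated by S2 (0-60 8.2≤10.6, fuel economy 38≥25).
S9: not dominated (best 0-60).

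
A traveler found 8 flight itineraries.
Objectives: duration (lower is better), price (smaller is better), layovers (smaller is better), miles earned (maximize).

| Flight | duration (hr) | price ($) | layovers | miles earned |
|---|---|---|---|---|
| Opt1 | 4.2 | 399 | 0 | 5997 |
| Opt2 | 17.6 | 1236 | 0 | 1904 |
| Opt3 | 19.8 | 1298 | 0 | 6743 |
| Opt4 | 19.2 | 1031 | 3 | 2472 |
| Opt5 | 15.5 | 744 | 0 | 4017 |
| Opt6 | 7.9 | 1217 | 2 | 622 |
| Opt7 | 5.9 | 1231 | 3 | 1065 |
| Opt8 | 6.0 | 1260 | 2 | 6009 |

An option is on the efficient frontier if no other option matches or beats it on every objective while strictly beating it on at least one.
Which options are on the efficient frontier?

Opt1, Opt3, Opt8

Opt1: not dominated (best duration).
Opt2: dominated by Opt1 (duration 4.2≤17.6, price 399≤1236, layovers 0≤0, miles earned 5997≥1904).
Opt3: not dominated (best miles earned).
Opt4: dominated by Opt1 (duration 4.2≤19.2, price 399≤1031, layovers 0≤3, miles earned 5997≥2472).
Opt5: dominated by Opt1 (duration 4.2≤15.5, price 399≤744, layovers 0≤0, miles earned 5997≥4017).
Opt6: dominated by Opt1 (duration 4.2≤7.9, price 399≤1217, layovers 0≤2, miles earned 5997≥622).
Opt7: dominated by Opt1 (duration 4.2≤5.9, price 399≤1231, layovers 0≤3, miles earned 5997≥1065).
Opt8: not dominated.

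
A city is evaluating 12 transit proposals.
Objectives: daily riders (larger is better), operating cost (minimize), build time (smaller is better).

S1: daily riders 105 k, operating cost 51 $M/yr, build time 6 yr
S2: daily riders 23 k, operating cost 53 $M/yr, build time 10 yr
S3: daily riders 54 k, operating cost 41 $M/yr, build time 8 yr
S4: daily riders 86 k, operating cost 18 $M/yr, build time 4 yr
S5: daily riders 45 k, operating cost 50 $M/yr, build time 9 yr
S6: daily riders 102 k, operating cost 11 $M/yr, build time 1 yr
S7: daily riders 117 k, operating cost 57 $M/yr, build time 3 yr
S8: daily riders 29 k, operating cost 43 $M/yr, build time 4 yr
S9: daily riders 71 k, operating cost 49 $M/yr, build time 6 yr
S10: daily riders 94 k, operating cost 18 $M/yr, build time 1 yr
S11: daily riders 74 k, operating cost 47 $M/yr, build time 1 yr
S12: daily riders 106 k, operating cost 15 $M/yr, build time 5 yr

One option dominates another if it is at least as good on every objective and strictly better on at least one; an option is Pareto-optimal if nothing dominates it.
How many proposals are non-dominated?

3

S1: dominated by S12 (daily riders 106≥105, operating cost 15≤51, build time 5≤6).
S2: dominated by S1 (daily riders 105≥23, operating cost 51≤53, build time 6≤10).
S3: dominated by S4 (daily riders 86≥54, operating cost 18≤41, build time 4≤8).
S4: dominated by S6 (daily riders 102≥86, operating cost 11≤18, build time 1≤4).
S5: dominated by S3 (daily riders 54≥45, operating cost 41≤50, build time 8≤9).
S6: not dominated (best operating cost).
S7: not dominated (best daily riders).
S8: dominated by S4 (daily riders 86≥29, operating cost 18≤43, build time 4≤4).
S9: dominated by S4 (daily riders 86≥71, operating cost 18≤49, build time 4≤6).
S10: dominated by S6 (daily riders 102≥94, operating cost 11≤18, build time 1≤1).
S11: dominated by S6 (daily riders 102≥74, operating cost 11≤47, build time 1≤1).
S12: not dominated.
Pareto-optimal: S6, S7, S12 → 3.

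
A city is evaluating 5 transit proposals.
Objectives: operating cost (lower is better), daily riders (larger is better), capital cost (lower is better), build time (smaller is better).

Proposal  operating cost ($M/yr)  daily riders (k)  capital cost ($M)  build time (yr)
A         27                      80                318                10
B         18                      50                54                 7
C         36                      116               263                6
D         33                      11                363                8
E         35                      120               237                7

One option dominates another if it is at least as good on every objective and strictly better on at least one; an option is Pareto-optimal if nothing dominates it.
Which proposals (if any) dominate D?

B

B: operating cost 18≤33, daily riders 50≥11, capital cost 54≤363, build time 7≤8 — dominates D.
Others (A, C, E) are each worse than D on at least one objective.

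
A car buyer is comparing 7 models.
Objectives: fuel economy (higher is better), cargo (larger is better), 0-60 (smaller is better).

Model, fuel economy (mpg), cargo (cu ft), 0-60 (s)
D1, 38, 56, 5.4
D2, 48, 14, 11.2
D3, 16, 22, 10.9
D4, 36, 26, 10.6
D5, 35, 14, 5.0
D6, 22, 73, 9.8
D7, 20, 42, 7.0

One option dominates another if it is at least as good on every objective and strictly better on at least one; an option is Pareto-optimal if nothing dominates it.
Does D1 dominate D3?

Yes

D1 vs D3: fuel economy 38≥16, cargo 56≥22, 0-60 5.4≤10.9 — D1 is at least as good on every objective with at least one strict improvement.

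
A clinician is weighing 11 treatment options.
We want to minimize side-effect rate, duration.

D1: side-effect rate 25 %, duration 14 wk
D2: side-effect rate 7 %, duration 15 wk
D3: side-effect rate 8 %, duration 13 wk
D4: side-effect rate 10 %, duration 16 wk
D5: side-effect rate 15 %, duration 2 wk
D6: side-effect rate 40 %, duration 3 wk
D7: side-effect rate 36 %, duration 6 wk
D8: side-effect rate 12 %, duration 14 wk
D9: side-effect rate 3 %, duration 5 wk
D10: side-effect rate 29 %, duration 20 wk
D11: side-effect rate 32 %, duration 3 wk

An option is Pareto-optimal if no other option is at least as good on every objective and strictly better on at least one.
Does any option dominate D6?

Yes

D5 vs D6: side-effect rate 15≤40, duration 2≤3 — D5 is at least as good on every objective and strictly better on at least one, so D5 dominates D6.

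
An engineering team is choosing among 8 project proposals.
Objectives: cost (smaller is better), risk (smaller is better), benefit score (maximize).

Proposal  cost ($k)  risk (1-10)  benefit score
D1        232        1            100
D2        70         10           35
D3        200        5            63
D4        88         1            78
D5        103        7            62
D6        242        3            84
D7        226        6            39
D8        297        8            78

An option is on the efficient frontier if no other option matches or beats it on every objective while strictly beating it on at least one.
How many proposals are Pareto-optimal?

D1: not dominated (best benefit score).
D2: not dominated (best cost).
D3: dominated by D4 (cost 88≤200, risk 1≤5, benefit score 78≥63).
D4: not dominated.
D5: dominated by D4 (cost 88≤103, risk 1≤7, benefit score 78≥62).
D6: dominated by D1 (cost 232≤242, risk 1≤3, benefit score 100≥84).
D7: dominated by D3 (cost 200≤226, risk 5≤6, benefit score 63≥39).
D8: dominated by D1 (cost 232≤297, risk 1≤8, benefit score 100≥78).
Pareto-optimal: D1, D2, D4 → 3.

3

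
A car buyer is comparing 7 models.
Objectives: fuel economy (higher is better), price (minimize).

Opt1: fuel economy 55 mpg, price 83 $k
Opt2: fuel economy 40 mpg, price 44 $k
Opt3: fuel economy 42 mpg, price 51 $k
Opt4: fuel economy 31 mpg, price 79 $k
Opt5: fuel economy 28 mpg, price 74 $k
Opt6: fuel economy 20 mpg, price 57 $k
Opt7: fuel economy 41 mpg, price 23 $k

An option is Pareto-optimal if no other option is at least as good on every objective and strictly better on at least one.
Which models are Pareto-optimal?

Opt1: not dominated (best fuel economy).
Opt2: dominated by Opt7 (fuel economy 41≥40, price 23≤44).
Opt3: not dominated.
Opt4: dominated by Opt2 (fuel economy 40≥31, price 44≤79).
Opt5: dominated by Opt2 (fuel economy 40≥28, price 44≤74).
Opt6: dominated by Opt2 (fuel economy 40≥20, price 44≤57).
Opt7: not dominated (best price).

Opt1, Opt3, Opt7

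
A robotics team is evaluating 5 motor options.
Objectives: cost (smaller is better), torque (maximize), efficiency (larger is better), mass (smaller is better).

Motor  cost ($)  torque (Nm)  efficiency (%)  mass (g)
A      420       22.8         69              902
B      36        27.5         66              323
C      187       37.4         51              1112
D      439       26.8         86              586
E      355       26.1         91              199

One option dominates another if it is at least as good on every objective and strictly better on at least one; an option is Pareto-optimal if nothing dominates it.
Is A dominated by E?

E vs A: cost 355≤420, torque 26.1≥22.8, efficiency 91≥69, mass 199≤902 — E is at least as good on every objective with at least one strict improvement.

Yes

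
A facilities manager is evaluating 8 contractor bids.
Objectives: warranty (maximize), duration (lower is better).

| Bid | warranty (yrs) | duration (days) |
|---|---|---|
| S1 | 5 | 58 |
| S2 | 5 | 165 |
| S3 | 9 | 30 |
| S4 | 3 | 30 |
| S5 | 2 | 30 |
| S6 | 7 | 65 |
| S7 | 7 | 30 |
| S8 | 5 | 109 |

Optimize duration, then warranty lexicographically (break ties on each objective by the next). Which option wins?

First minimize duration: best is 30, kept {S3, S4, S5, S7}.
Then maximize warranty: best is 9, kept {S3}.

S3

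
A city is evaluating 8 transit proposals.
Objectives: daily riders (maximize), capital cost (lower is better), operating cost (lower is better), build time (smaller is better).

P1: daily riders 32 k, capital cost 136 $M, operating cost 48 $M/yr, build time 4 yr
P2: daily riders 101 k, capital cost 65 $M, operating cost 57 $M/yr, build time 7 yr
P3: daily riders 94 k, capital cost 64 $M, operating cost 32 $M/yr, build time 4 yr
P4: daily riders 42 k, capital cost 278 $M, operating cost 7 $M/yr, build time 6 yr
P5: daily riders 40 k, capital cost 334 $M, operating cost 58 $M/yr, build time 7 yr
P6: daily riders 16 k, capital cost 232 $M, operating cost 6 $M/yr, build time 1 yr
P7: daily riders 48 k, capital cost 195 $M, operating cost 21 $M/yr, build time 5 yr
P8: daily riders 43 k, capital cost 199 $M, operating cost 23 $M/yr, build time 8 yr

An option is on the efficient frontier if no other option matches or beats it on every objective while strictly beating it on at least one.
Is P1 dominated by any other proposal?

P3 vs P1: daily riders 94≥32, capital cost 64≤136, operating cost 32≤48, build time 4≤4 — P3 is at least as good on every objective and strictly better on at least one, so P3 dominates P1.

Yes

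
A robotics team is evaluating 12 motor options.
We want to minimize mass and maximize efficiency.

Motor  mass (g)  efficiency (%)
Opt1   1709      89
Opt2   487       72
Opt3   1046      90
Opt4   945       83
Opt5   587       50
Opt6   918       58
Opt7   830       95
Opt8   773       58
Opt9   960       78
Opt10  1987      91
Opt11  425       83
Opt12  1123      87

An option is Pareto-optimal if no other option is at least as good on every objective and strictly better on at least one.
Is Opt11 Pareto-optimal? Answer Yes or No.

Yes

Opt1: worse on mass (1709 vs 425).
Opt2: worse on mass (487 vs 425).
Opt3: worse on mass (1046 vs 425).
Opt4: worse on mass (945 vs 425).
Opt5: worse on mass (587 vs 425).
Opt6: worse on mass (918 vs 425).
Opt7: worse on mass (830 vs 425).
Opt8: worse on mass (773 vs 425).
Opt9: worse on mass (960 vs 425).
Opt10: worse on mass (1987 vs 425).
Opt12: worse on mass (1123 vs 425).
No option is at least as good as Opt11 on every objective and strictly better on one.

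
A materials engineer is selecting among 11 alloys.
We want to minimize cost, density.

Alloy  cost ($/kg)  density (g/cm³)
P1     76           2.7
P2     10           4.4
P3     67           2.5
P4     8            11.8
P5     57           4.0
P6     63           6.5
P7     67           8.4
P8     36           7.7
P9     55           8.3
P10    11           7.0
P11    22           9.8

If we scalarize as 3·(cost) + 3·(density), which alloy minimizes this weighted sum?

P1: 3·76 + 3·2.7 = 236.1
P2: 3·10 + 3·4.4 = 43.2
P3: 3·67 + 3·2.5 = 208.5
P4: 3·8 + 3·11.8 = 59.4
P5: 3·57 + 3·4.0 = 183.0
P6: 3·63 + 3·6.5 = 208.5
P7: 3·67 + 3·8.4 = 226.2
P8: 3·36 + 3·7.7 = 131.1
P9: 3·55 + 3·8.3 = 189.9
P10: 3·11 + 3·7.0 = 54.0
P11: 3·22 + 3·9.8 = 95.4
Lowest: P2 at 43.2.

P2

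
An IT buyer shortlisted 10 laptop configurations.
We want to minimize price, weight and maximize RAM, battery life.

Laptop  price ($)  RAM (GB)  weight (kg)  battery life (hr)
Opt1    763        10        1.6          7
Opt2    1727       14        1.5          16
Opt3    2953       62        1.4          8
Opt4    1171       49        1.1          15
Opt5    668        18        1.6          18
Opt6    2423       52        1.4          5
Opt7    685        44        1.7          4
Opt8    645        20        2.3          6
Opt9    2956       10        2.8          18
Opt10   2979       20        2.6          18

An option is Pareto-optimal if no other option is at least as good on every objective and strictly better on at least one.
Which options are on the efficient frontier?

Opt1: dominated by Opt5 (price 668≤763, RAM 18≥10, weight 1.6≤1.6, battery life 18≥7).
Opt2: not dominated.
Opt3: not dominated (best RAM).
Opt4: not dominated (best weight).
Opt5: not dominated.
Opt6: not dominated.
Opt7: not dominated.
Opt8: not dominated (best price).
Opt9: dominated by Opt5 (price 668≤2956, RAM 18≥10, weight 1.6≤2.8, battery life 18≥18).
Opt10: not dominated.

Opt2, Opt3, Opt4, Opt5, Opt6, Opt7, Opt8, Opt10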